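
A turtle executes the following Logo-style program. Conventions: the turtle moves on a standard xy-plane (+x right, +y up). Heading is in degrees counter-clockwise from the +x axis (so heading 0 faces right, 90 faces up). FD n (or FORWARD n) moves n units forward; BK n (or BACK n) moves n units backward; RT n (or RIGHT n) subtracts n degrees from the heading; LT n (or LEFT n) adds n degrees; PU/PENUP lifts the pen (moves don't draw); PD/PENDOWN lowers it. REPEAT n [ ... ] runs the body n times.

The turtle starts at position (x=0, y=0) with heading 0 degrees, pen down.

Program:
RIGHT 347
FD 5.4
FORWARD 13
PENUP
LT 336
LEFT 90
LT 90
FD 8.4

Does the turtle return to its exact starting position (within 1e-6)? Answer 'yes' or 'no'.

Executing turtle program step by step:
Start: pos=(0,0), heading=0, pen down
RT 347: heading 0 -> 13
FD 5.4: (0,0) -> (5.262,1.215) [heading=13, draw]
FD 13: (5.262,1.215) -> (17.928,4.139) [heading=13, draw]
PU: pen up
LT 336: heading 13 -> 349
LT 90: heading 349 -> 79
LT 90: heading 79 -> 169
FD 8.4: (17.928,4.139) -> (9.683,5.742) [heading=169, move]
Final: pos=(9.683,5.742), heading=169, 2 segment(s) drawn

Start position: (0, 0)
Final position: (9.683, 5.742)
Distance = 11.257; >= 1e-6 -> NOT closed

Answer: no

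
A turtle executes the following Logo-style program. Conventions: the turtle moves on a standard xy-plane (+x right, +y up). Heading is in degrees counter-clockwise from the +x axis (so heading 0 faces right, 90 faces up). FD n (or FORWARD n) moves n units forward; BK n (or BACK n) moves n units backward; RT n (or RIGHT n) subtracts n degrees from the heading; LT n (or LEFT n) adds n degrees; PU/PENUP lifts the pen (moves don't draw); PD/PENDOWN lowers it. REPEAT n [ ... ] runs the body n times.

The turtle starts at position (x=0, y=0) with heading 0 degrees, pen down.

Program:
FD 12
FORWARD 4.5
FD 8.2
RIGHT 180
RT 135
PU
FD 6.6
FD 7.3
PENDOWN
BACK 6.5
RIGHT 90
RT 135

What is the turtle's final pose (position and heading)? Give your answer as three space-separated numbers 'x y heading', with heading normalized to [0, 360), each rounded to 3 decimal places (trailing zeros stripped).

Answer: 29.933 5.233 180

Derivation:
Executing turtle program step by step:
Start: pos=(0,0), heading=0, pen down
FD 12: (0,0) -> (12,0) [heading=0, draw]
FD 4.5: (12,0) -> (16.5,0) [heading=0, draw]
FD 8.2: (16.5,0) -> (24.7,0) [heading=0, draw]
RT 180: heading 0 -> 180
RT 135: heading 180 -> 45
PU: pen up
FD 6.6: (24.7,0) -> (29.367,4.667) [heading=45, move]
FD 7.3: (29.367,4.667) -> (34.529,9.829) [heading=45, move]
PD: pen down
BK 6.5: (34.529,9.829) -> (29.933,5.233) [heading=45, draw]
RT 90: heading 45 -> 315
RT 135: heading 315 -> 180
Final: pos=(29.933,5.233), heading=180, 4 segment(s) drawn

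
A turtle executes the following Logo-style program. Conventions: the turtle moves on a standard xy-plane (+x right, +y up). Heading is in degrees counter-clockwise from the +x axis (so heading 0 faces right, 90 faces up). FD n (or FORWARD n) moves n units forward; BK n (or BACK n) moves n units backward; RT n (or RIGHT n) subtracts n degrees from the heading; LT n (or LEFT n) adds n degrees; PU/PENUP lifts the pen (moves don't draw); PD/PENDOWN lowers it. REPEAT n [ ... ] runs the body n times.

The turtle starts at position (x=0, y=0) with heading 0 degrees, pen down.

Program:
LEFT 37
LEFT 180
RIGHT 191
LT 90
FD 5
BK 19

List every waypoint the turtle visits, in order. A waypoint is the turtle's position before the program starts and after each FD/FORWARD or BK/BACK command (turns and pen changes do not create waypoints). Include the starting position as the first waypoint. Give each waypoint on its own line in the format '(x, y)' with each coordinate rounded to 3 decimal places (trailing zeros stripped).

Answer: (0, 0)
(-2.192, 4.494)
(6.137, -12.583)

Derivation:
Executing turtle program step by step:
Start: pos=(0,0), heading=0, pen down
LT 37: heading 0 -> 37
LT 180: heading 37 -> 217
RT 191: heading 217 -> 26
LT 90: heading 26 -> 116
FD 5: (0,0) -> (-2.192,4.494) [heading=116, draw]
BK 19: (-2.192,4.494) -> (6.137,-12.583) [heading=116, draw]
Final: pos=(6.137,-12.583), heading=116, 2 segment(s) drawn
Waypoints (3 total):
(0, 0)
(-2.192, 4.494)
(6.137, -12.583)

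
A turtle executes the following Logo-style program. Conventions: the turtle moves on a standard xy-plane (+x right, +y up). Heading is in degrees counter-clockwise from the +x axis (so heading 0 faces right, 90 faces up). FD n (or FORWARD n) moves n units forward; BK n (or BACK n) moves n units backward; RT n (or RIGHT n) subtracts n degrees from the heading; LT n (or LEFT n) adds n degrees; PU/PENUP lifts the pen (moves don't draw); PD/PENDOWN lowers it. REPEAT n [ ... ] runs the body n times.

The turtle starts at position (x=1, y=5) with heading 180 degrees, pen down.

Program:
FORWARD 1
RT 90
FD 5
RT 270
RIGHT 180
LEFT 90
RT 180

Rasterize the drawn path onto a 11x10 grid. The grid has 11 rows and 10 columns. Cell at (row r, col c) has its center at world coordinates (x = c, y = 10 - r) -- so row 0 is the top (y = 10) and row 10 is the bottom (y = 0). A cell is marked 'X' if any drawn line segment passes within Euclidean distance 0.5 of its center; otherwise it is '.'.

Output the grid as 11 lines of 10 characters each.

Segment 0: (1,5) -> (0,5)
Segment 1: (0,5) -> (0,10)

Answer: X.........
X.........
X.........
X.........
X.........
XX........
..........
..........
..........
..........
..........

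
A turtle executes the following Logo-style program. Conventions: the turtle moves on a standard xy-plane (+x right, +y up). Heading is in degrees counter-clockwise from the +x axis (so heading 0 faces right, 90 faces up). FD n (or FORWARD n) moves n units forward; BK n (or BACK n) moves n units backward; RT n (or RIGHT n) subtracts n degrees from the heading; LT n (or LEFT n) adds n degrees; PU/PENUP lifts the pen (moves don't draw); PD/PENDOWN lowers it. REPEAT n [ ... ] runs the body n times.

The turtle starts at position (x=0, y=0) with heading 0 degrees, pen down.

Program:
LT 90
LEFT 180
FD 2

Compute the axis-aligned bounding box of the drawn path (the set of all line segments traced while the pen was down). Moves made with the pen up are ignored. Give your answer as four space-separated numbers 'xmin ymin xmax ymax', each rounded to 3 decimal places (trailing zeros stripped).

Answer: 0 -2 0 0

Derivation:
Executing turtle program step by step:
Start: pos=(0,0), heading=0, pen down
LT 90: heading 0 -> 90
LT 180: heading 90 -> 270
FD 2: (0,0) -> (0,-2) [heading=270, draw]
Final: pos=(0,-2), heading=270, 1 segment(s) drawn

Segment endpoints: x in {0, 0}, y in {-2, 0}
xmin=0, ymin=-2, xmax=0, ymax=0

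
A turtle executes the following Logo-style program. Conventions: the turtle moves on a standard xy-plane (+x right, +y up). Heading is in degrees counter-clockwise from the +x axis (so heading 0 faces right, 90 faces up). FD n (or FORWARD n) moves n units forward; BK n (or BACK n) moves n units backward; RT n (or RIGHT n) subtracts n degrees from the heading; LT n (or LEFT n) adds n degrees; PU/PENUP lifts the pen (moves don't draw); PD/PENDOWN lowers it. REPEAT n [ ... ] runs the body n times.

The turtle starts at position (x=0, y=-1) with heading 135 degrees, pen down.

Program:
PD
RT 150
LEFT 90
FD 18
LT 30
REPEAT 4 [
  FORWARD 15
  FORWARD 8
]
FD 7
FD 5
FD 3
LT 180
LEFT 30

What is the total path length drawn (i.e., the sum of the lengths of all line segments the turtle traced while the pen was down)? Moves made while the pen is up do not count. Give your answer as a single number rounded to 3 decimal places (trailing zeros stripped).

Executing turtle program step by step:
Start: pos=(0,-1), heading=135, pen down
PD: pen down
RT 150: heading 135 -> 345
LT 90: heading 345 -> 75
FD 18: (0,-1) -> (4.659,16.387) [heading=75, draw]
LT 30: heading 75 -> 105
REPEAT 4 [
  -- iteration 1/4 --
  FD 15: (4.659,16.387) -> (0.776,30.876) [heading=105, draw]
  FD 8: (0.776,30.876) -> (-1.294,38.603) [heading=105, draw]
  -- iteration 2/4 --
  FD 15: (-1.294,38.603) -> (-5.176,53.092) [heading=105, draw]
  FD 8: (-5.176,53.092) -> (-7.247,60.819) [heading=105, draw]
  -- iteration 3/4 --
  FD 15: (-7.247,60.819) -> (-11.129,75.308) [heading=105, draw]
  FD 8: (-11.129,75.308) -> (-13.2,83.036) [heading=105, draw]
  -- iteration 4/4 --
  FD 15: (-13.2,83.036) -> (-17.082,97.524) [heading=105, draw]
  FD 8: (-17.082,97.524) -> (-19.153,105.252) [heading=105, draw]
]
FD 7: (-19.153,105.252) -> (-20.964,112.013) [heading=105, draw]
FD 5: (-20.964,112.013) -> (-22.258,116.843) [heading=105, draw]
FD 3: (-22.258,116.843) -> (-23.035,119.741) [heading=105, draw]
LT 180: heading 105 -> 285
LT 30: heading 285 -> 315
Final: pos=(-23.035,119.741), heading=315, 12 segment(s) drawn

Segment lengths:
  seg 1: (0,-1) -> (4.659,16.387), length = 18
  seg 2: (4.659,16.387) -> (0.776,30.876), length = 15
  seg 3: (0.776,30.876) -> (-1.294,38.603), length = 8
  seg 4: (-1.294,38.603) -> (-5.176,53.092), length = 15
  seg 5: (-5.176,53.092) -> (-7.247,60.819), length = 8
  seg 6: (-7.247,60.819) -> (-11.129,75.308), length = 15
  seg 7: (-11.129,75.308) -> (-13.2,83.036), length = 8
  seg 8: (-13.2,83.036) -> (-17.082,97.524), length = 15
  seg 9: (-17.082,97.524) -> (-19.153,105.252), length = 8
  seg 10: (-19.153,105.252) -> (-20.964,112.013), length = 7
  seg 11: (-20.964,112.013) -> (-22.258,116.843), length = 5
  seg 12: (-22.258,116.843) -> (-23.035,119.741), length = 3
Total = 125

Answer: 125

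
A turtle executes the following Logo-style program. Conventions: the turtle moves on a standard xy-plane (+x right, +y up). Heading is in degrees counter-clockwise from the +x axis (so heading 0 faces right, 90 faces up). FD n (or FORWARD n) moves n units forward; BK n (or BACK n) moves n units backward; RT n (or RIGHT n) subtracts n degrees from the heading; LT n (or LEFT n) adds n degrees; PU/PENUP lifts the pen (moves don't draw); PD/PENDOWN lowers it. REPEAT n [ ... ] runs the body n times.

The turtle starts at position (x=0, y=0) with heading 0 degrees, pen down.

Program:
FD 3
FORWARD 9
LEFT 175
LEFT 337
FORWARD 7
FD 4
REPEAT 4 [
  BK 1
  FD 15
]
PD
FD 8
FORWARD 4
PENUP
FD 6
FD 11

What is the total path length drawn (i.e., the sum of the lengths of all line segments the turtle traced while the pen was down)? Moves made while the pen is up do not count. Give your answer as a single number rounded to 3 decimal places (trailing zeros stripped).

Answer: 99

Derivation:
Executing turtle program step by step:
Start: pos=(0,0), heading=0, pen down
FD 3: (0,0) -> (3,0) [heading=0, draw]
FD 9: (3,0) -> (12,0) [heading=0, draw]
LT 175: heading 0 -> 175
LT 337: heading 175 -> 152
FD 7: (12,0) -> (5.819,3.286) [heading=152, draw]
FD 4: (5.819,3.286) -> (2.288,5.164) [heading=152, draw]
REPEAT 4 [
  -- iteration 1/4 --
  BK 1: (2.288,5.164) -> (3.171,4.695) [heading=152, draw]
  FD 15: (3.171,4.695) -> (-10.074,11.737) [heading=152, draw]
  -- iteration 2/4 --
  BK 1: (-10.074,11.737) -> (-9.191,11.267) [heading=152, draw]
  FD 15: (-9.191,11.267) -> (-22.435,18.309) [heading=152, draw]
  -- iteration 3/4 --
  BK 1: (-22.435,18.309) -> (-21.552,17.84) [heading=152, draw]
  FD 15: (-21.552,17.84) -> (-34.796,24.882) [heading=152, draw]
  -- iteration 4/4 --
  BK 1: (-34.796,24.882) -> (-33.913,24.413) [heading=152, draw]
  FD 15: (-33.913,24.413) -> (-47.157,31.455) [heading=152, draw]
]
PD: pen down
FD 8: (-47.157,31.455) -> (-54.221,35.21) [heading=152, draw]
FD 4: (-54.221,35.21) -> (-57.753,37.088) [heading=152, draw]
PU: pen up
FD 6: (-57.753,37.088) -> (-63.051,39.905) [heading=152, move]
FD 11: (-63.051,39.905) -> (-72.763,45.069) [heading=152, move]
Final: pos=(-72.763,45.069), heading=152, 14 segment(s) drawn

Segment lengths:
  seg 1: (0,0) -> (3,0), length = 3
  seg 2: (3,0) -> (12,0), length = 9
  seg 3: (12,0) -> (5.819,3.286), length = 7
  seg 4: (5.819,3.286) -> (2.288,5.164), length = 4
  seg 5: (2.288,5.164) -> (3.171,4.695), length = 1
  seg 6: (3.171,4.695) -> (-10.074,11.737), length = 15
  seg 7: (-10.074,11.737) -> (-9.191,11.267), length = 1
  seg 8: (-9.191,11.267) -> (-22.435,18.309), length = 15
  seg 9: (-22.435,18.309) -> (-21.552,17.84), length = 1
  seg 10: (-21.552,17.84) -> (-34.796,24.882), length = 15
  seg 11: (-34.796,24.882) -> (-33.913,24.413), length = 1
  seg 12: (-33.913,24.413) -> (-47.157,31.455), length = 15
  seg 13: (-47.157,31.455) -> (-54.221,35.21), length = 8
  seg 14: (-54.221,35.21) -> (-57.753,37.088), length = 4
Total = 99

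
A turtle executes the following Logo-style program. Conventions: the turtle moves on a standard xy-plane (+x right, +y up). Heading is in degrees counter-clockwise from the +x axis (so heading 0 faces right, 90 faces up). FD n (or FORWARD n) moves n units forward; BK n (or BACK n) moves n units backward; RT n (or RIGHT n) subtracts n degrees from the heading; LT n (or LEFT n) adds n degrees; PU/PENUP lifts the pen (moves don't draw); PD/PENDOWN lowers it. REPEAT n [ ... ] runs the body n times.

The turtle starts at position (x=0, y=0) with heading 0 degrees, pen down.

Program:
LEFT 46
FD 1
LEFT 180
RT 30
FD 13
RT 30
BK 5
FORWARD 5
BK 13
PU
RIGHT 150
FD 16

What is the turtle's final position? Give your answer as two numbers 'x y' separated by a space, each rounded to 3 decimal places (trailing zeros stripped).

Executing turtle program step by step:
Start: pos=(0,0), heading=0, pen down
LT 46: heading 0 -> 46
FD 1: (0,0) -> (0.695,0.719) [heading=46, draw]
LT 180: heading 46 -> 226
RT 30: heading 226 -> 196
FD 13: (0.695,0.719) -> (-11.802,-2.864) [heading=196, draw]
RT 30: heading 196 -> 166
BK 5: (-11.802,-2.864) -> (-6.95,-4.074) [heading=166, draw]
FD 5: (-6.95,-4.074) -> (-11.802,-2.864) [heading=166, draw]
BK 13: (-11.802,-2.864) -> (0.812,-6.009) [heading=166, draw]
PU: pen up
RT 150: heading 166 -> 16
FD 16: (0.812,-6.009) -> (16.192,-1.599) [heading=16, move]
Final: pos=(16.192,-1.599), heading=16, 5 segment(s) drawn

Answer: 16.192 -1.599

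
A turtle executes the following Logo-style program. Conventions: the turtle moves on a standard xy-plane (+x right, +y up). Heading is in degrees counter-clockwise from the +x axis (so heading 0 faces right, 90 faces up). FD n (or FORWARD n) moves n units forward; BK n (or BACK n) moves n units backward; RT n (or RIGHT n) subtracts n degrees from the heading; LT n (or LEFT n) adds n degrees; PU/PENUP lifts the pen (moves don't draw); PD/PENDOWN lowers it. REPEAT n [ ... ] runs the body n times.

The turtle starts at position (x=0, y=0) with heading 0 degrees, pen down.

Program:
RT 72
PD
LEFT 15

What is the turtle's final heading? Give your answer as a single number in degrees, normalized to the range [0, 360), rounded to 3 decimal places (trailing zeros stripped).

Answer: 303

Derivation:
Executing turtle program step by step:
Start: pos=(0,0), heading=0, pen down
RT 72: heading 0 -> 288
PD: pen down
LT 15: heading 288 -> 303
Final: pos=(0,0), heading=303, 0 segment(s) drawn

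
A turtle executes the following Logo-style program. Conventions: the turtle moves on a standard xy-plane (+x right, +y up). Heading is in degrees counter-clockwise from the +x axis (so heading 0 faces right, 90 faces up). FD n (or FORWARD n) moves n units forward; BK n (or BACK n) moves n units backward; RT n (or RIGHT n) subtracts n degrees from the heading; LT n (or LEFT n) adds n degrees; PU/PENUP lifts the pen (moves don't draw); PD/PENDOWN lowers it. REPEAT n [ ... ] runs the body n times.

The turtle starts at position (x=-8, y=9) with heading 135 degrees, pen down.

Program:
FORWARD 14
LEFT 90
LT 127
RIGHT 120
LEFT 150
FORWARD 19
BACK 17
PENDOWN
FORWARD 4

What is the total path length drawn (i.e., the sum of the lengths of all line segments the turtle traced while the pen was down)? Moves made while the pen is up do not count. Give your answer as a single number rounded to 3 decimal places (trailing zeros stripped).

Answer: 54

Derivation:
Executing turtle program step by step:
Start: pos=(-8,9), heading=135, pen down
FD 14: (-8,9) -> (-17.899,18.899) [heading=135, draw]
LT 90: heading 135 -> 225
LT 127: heading 225 -> 352
RT 120: heading 352 -> 232
LT 150: heading 232 -> 22
FD 19: (-17.899,18.899) -> (-0.283,26.017) [heading=22, draw]
BK 17: (-0.283,26.017) -> (-16.045,19.649) [heading=22, draw]
PD: pen down
FD 4: (-16.045,19.649) -> (-12.336,21.147) [heading=22, draw]
Final: pos=(-12.336,21.147), heading=22, 4 segment(s) drawn

Segment lengths:
  seg 1: (-8,9) -> (-17.899,18.899), length = 14
  seg 2: (-17.899,18.899) -> (-0.283,26.017), length = 19
  seg 3: (-0.283,26.017) -> (-16.045,19.649), length = 17
  seg 4: (-16.045,19.649) -> (-12.336,21.147), length = 4
Total = 54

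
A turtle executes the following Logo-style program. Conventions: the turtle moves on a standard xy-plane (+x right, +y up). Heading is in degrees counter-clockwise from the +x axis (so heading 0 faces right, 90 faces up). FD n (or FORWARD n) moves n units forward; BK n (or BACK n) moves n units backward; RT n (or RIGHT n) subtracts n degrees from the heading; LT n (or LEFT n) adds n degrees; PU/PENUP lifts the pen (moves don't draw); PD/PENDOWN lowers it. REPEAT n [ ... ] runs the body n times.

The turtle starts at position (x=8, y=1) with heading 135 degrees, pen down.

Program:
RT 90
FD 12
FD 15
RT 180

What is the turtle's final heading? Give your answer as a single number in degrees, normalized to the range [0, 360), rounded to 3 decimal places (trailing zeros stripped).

Answer: 225

Derivation:
Executing turtle program step by step:
Start: pos=(8,1), heading=135, pen down
RT 90: heading 135 -> 45
FD 12: (8,1) -> (16.485,9.485) [heading=45, draw]
FD 15: (16.485,9.485) -> (27.092,20.092) [heading=45, draw]
RT 180: heading 45 -> 225
Final: pos=(27.092,20.092), heading=225, 2 segment(s) drawn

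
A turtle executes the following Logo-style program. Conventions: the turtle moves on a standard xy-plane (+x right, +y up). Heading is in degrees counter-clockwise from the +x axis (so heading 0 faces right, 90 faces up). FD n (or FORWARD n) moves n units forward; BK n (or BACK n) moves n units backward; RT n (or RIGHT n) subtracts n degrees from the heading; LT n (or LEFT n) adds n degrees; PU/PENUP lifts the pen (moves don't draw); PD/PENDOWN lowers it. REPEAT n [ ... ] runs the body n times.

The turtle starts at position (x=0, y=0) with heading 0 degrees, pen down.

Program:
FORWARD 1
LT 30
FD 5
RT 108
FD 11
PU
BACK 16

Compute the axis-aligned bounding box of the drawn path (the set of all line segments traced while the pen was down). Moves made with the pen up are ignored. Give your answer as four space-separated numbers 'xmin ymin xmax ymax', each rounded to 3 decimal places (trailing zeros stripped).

Executing turtle program step by step:
Start: pos=(0,0), heading=0, pen down
FD 1: (0,0) -> (1,0) [heading=0, draw]
LT 30: heading 0 -> 30
FD 5: (1,0) -> (5.33,2.5) [heading=30, draw]
RT 108: heading 30 -> 282
FD 11: (5.33,2.5) -> (7.617,-8.26) [heading=282, draw]
PU: pen up
BK 16: (7.617,-8.26) -> (4.291,7.391) [heading=282, move]
Final: pos=(4.291,7.391), heading=282, 3 segment(s) drawn

Segment endpoints: x in {0, 1, 5.33, 7.617}, y in {-8.26, 0, 2.5}
xmin=0, ymin=-8.26, xmax=7.617, ymax=2.5

Answer: 0 -8.26 7.617 2.5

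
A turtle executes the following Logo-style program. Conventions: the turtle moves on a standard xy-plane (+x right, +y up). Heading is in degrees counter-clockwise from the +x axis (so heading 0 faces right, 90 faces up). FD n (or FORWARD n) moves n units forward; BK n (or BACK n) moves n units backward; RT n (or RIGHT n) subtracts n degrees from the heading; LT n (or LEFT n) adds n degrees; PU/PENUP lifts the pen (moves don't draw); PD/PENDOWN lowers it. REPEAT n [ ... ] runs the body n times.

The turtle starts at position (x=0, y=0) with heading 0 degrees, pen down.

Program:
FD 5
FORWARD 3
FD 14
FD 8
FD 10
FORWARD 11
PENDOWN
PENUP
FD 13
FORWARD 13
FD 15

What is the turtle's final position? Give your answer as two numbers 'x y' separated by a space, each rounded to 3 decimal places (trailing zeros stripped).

Executing turtle program step by step:
Start: pos=(0,0), heading=0, pen down
FD 5: (0,0) -> (5,0) [heading=0, draw]
FD 3: (5,0) -> (8,0) [heading=0, draw]
FD 14: (8,0) -> (22,0) [heading=0, draw]
FD 8: (22,0) -> (30,0) [heading=0, draw]
FD 10: (30,0) -> (40,0) [heading=0, draw]
FD 11: (40,0) -> (51,0) [heading=0, draw]
PD: pen down
PU: pen up
FD 13: (51,0) -> (64,0) [heading=0, move]
FD 13: (64,0) -> (77,0) [heading=0, move]
FD 15: (77,0) -> (92,0) [heading=0, move]
Final: pos=(92,0), heading=0, 6 segment(s) drawn

Answer: 92 0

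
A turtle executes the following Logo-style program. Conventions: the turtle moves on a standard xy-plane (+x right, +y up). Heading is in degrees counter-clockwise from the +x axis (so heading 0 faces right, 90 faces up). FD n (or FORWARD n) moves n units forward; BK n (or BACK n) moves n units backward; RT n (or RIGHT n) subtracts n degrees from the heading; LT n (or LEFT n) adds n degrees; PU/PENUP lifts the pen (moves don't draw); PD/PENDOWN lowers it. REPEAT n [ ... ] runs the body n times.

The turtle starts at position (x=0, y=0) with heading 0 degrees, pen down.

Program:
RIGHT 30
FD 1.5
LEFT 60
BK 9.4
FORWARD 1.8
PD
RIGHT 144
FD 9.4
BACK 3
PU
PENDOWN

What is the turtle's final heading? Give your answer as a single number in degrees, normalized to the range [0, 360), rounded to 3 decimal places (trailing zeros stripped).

Executing turtle program step by step:
Start: pos=(0,0), heading=0, pen down
RT 30: heading 0 -> 330
FD 1.5: (0,0) -> (1.299,-0.75) [heading=330, draw]
LT 60: heading 330 -> 30
BK 9.4: (1.299,-0.75) -> (-6.842,-5.45) [heading=30, draw]
FD 1.8: (-6.842,-5.45) -> (-5.283,-4.55) [heading=30, draw]
PD: pen down
RT 144: heading 30 -> 246
FD 9.4: (-5.283,-4.55) -> (-9.106,-13.137) [heading=246, draw]
BK 3: (-9.106,-13.137) -> (-7.886,-10.397) [heading=246, draw]
PU: pen up
PD: pen down
Final: pos=(-7.886,-10.397), heading=246, 5 segment(s) drawn

Answer: 246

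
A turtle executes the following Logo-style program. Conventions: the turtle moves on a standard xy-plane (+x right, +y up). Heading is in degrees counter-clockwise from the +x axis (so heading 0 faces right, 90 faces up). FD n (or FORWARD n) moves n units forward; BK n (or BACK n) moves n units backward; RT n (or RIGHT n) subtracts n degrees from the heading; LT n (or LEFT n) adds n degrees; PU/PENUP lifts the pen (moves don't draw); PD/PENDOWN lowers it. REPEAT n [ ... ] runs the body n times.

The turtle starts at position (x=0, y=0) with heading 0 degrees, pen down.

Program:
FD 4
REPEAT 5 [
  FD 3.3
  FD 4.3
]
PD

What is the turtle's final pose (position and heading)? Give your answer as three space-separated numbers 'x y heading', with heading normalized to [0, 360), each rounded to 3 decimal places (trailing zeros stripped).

Answer: 42 0 0

Derivation:
Executing turtle program step by step:
Start: pos=(0,0), heading=0, pen down
FD 4: (0,0) -> (4,0) [heading=0, draw]
REPEAT 5 [
  -- iteration 1/5 --
  FD 3.3: (4,0) -> (7.3,0) [heading=0, draw]
  FD 4.3: (7.3,0) -> (11.6,0) [heading=0, draw]
  -- iteration 2/5 --
  FD 3.3: (11.6,0) -> (14.9,0) [heading=0, draw]
  FD 4.3: (14.9,0) -> (19.2,0) [heading=0, draw]
  -- iteration 3/5 --
  FD 3.3: (19.2,0) -> (22.5,0) [heading=0, draw]
  FD 4.3: (22.5,0) -> (26.8,0) [heading=0, draw]
  -- iteration 4/5 --
  FD 3.3: (26.8,0) -> (30.1,0) [heading=0, draw]
  FD 4.3: (30.1,0) -> (34.4,0) [heading=0, draw]
  -- iteration 5/5 --
  FD 3.3: (34.4,0) -> (37.7,0) [heading=0, draw]
  FD 4.3: (37.7,0) -> (42,0) [heading=0, draw]
]
PD: pen down
Final: pos=(42,0), heading=0, 11 segment(s) drawn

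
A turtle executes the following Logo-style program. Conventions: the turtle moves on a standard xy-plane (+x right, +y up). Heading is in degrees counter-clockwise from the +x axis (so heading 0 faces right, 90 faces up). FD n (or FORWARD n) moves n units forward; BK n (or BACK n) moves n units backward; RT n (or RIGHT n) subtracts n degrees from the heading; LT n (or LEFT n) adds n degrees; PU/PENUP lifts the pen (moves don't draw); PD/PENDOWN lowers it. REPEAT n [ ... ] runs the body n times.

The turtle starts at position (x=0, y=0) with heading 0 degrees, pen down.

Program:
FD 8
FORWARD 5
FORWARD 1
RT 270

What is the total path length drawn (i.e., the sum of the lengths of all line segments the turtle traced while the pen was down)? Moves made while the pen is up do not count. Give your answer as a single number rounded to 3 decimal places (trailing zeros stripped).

Answer: 14

Derivation:
Executing turtle program step by step:
Start: pos=(0,0), heading=0, pen down
FD 8: (0,0) -> (8,0) [heading=0, draw]
FD 5: (8,0) -> (13,0) [heading=0, draw]
FD 1: (13,0) -> (14,0) [heading=0, draw]
RT 270: heading 0 -> 90
Final: pos=(14,0), heading=90, 3 segment(s) drawn

Segment lengths:
  seg 1: (0,0) -> (8,0), length = 8
  seg 2: (8,0) -> (13,0), length = 5
  seg 3: (13,0) -> (14,0), length = 1
Total = 14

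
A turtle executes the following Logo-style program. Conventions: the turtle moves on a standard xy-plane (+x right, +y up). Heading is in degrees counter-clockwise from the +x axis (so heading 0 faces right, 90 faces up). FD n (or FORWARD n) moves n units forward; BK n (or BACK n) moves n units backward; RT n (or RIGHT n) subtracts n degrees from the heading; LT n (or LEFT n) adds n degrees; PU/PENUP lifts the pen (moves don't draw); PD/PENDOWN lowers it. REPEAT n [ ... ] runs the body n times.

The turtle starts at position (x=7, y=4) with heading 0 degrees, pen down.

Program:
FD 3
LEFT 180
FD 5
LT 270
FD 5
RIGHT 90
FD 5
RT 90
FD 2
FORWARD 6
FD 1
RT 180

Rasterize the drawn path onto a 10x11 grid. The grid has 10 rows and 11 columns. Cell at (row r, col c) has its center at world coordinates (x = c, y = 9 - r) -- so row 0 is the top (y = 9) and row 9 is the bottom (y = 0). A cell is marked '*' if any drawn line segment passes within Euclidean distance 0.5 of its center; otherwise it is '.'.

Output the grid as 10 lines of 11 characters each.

Answer: .....******
.....*....*
.....*....*
.....*....*
.....*....*
.....******
..........*
..........*
..........*
..........*

Derivation:
Segment 0: (7,4) -> (10,4)
Segment 1: (10,4) -> (5,4)
Segment 2: (5,4) -> (5,9)
Segment 3: (5,9) -> (10,9)
Segment 4: (10,9) -> (10,7)
Segment 5: (10,7) -> (10,1)
Segment 6: (10,1) -> (10,-0)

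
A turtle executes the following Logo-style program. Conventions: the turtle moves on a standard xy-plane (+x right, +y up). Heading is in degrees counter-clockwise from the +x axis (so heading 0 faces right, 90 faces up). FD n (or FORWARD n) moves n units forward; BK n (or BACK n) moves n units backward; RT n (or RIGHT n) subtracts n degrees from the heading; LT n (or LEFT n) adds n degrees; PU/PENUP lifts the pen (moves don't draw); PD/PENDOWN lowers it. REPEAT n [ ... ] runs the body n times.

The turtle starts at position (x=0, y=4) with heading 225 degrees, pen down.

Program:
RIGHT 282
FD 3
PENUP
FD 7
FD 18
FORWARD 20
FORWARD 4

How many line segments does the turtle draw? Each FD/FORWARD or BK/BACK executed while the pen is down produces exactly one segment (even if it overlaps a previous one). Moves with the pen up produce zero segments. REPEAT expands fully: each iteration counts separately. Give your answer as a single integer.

Executing turtle program step by step:
Start: pos=(0,4), heading=225, pen down
RT 282: heading 225 -> 303
FD 3: (0,4) -> (1.634,1.484) [heading=303, draw]
PU: pen up
FD 7: (1.634,1.484) -> (5.446,-4.387) [heading=303, move]
FD 18: (5.446,-4.387) -> (15.25,-19.483) [heading=303, move]
FD 20: (15.25,-19.483) -> (26.143,-36.256) [heading=303, move]
FD 4: (26.143,-36.256) -> (28.321,-39.611) [heading=303, move]
Final: pos=(28.321,-39.611), heading=303, 1 segment(s) drawn
Segments drawn: 1

Answer: 1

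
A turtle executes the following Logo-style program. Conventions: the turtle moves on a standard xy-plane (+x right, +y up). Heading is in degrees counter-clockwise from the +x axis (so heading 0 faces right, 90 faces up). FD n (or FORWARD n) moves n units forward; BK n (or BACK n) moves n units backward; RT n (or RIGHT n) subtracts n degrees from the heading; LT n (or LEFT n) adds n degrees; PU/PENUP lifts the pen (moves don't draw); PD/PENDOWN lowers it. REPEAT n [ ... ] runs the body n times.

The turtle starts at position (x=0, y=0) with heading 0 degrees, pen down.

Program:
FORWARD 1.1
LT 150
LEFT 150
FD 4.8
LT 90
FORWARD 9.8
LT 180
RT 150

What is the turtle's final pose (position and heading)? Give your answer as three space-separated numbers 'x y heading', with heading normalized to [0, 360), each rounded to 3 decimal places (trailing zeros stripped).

Executing turtle program step by step:
Start: pos=(0,0), heading=0, pen down
FD 1.1: (0,0) -> (1.1,0) [heading=0, draw]
LT 150: heading 0 -> 150
LT 150: heading 150 -> 300
FD 4.8: (1.1,0) -> (3.5,-4.157) [heading=300, draw]
LT 90: heading 300 -> 30
FD 9.8: (3.5,-4.157) -> (11.987,0.743) [heading=30, draw]
LT 180: heading 30 -> 210
RT 150: heading 210 -> 60
Final: pos=(11.987,0.743), heading=60, 3 segment(s) drawn

Answer: 11.987 0.743 60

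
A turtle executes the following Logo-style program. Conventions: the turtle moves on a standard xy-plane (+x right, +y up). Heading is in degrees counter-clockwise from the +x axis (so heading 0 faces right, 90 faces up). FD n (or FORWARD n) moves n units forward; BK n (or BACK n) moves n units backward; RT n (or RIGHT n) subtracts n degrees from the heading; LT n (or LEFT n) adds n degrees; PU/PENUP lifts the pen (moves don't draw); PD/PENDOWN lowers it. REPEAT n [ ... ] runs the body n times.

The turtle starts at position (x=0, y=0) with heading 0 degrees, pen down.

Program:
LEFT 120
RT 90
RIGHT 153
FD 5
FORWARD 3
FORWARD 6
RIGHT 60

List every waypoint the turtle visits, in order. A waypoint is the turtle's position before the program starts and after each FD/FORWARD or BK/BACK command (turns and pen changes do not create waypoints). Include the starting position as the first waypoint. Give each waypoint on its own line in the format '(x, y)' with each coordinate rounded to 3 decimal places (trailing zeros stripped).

Executing turtle program step by step:
Start: pos=(0,0), heading=0, pen down
LT 120: heading 0 -> 120
RT 90: heading 120 -> 30
RT 153: heading 30 -> 237
FD 5: (0,0) -> (-2.723,-4.193) [heading=237, draw]
FD 3: (-2.723,-4.193) -> (-4.357,-6.709) [heading=237, draw]
FD 6: (-4.357,-6.709) -> (-7.625,-11.741) [heading=237, draw]
RT 60: heading 237 -> 177
Final: pos=(-7.625,-11.741), heading=177, 3 segment(s) drawn
Waypoints (4 total):
(0, 0)
(-2.723, -4.193)
(-4.357, -6.709)
(-7.625, -11.741)

Answer: (0, 0)
(-2.723, -4.193)
(-4.357, -6.709)
(-7.625, -11.741)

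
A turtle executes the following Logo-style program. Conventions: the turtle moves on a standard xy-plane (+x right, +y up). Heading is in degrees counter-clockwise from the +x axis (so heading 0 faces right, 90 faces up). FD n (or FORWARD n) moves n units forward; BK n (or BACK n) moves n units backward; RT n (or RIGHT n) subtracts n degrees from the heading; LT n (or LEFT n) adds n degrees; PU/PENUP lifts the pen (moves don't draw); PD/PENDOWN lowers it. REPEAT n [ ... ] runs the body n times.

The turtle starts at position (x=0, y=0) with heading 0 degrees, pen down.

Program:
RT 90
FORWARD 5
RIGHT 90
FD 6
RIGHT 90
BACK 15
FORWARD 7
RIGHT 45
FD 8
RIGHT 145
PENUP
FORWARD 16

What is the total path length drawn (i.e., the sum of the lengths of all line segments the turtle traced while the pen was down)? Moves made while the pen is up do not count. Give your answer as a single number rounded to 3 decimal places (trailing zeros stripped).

Executing turtle program step by step:
Start: pos=(0,0), heading=0, pen down
RT 90: heading 0 -> 270
FD 5: (0,0) -> (0,-5) [heading=270, draw]
RT 90: heading 270 -> 180
FD 6: (0,-5) -> (-6,-5) [heading=180, draw]
RT 90: heading 180 -> 90
BK 15: (-6,-5) -> (-6,-20) [heading=90, draw]
FD 7: (-6,-20) -> (-6,-13) [heading=90, draw]
RT 45: heading 90 -> 45
FD 8: (-6,-13) -> (-0.343,-7.343) [heading=45, draw]
RT 145: heading 45 -> 260
PU: pen up
FD 16: (-0.343,-7.343) -> (-3.122,-23.1) [heading=260, move]
Final: pos=(-3.122,-23.1), heading=260, 5 segment(s) drawn

Segment lengths:
  seg 1: (0,0) -> (0,-5), length = 5
  seg 2: (0,-5) -> (-6,-5), length = 6
  seg 3: (-6,-5) -> (-6,-20), length = 15
  seg 4: (-6,-20) -> (-6,-13), length = 7
  seg 5: (-6,-13) -> (-0.343,-7.343), length = 8
Total = 41

Answer: 41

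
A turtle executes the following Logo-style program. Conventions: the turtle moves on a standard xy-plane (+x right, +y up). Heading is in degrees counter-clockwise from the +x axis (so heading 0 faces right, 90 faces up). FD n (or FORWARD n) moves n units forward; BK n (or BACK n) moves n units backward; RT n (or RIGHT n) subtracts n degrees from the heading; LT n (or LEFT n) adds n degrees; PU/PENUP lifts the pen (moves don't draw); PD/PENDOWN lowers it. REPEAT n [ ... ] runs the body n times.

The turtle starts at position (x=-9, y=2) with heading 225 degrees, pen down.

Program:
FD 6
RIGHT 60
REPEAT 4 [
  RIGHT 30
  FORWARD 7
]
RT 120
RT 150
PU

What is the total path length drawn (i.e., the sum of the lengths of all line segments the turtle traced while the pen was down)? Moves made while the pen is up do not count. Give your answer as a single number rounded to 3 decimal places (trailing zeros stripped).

Executing turtle program step by step:
Start: pos=(-9,2), heading=225, pen down
FD 6: (-9,2) -> (-13.243,-2.243) [heading=225, draw]
RT 60: heading 225 -> 165
REPEAT 4 [
  -- iteration 1/4 --
  RT 30: heading 165 -> 135
  FD 7: (-13.243,-2.243) -> (-18.192,2.707) [heading=135, draw]
  -- iteration 2/4 --
  RT 30: heading 135 -> 105
  FD 7: (-18.192,2.707) -> (-20.004,9.469) [heading=105, draw]
  -- iteration 3/4 --
  RT 30: heading 105 -> 75
  FD 7: (-20.004,9.469) -> (-18.192,16.23) [heading=75, draw]
  -- iteration 4/4 --
  RT 30: heading 75 -> 45
  FD 7: (-18.192,16.23) -> (-13.243,21.18) [heading=45, draw]
]
RT 120: heading 45 -> 285
RT 150: heading 285 -> 135
PU: pen up
Final: pos=(-13.243,21.18), heading=135, 5 segment(s) drawn

Segment lengths:
  seg 1: (-9,2) -> (-13.243,-2.243), length = 6
  seg 2: (-13.243,-2.243) -> (-18.192,2.707), length = 7
  seg 3: (-18.192,2.707) -> (-20.004,9.469), length = 7
  seg 4: (-20.004,9.469) -> (-18.192,16.23), length = 7
  seg 5: (-18.192,16.23) -> (-13.243,21.18), length = 7
Total = 34

Answer: 34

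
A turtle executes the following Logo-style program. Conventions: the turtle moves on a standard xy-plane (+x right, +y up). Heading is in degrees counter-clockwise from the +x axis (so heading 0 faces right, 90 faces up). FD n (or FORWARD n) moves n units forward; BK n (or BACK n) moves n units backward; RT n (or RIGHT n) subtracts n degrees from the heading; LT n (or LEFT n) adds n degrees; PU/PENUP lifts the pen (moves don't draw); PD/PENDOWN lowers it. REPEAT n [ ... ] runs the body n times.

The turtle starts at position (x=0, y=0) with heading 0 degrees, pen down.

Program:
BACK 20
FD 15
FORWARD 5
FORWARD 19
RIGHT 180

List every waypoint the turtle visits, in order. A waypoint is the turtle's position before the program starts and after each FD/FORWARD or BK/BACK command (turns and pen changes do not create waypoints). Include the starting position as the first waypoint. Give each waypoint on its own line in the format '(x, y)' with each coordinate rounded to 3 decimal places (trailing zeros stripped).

Answer: (0, 0)
(-20, 0)
(-5, 0)
(0, 0)
(19, 0)

Derivation:
Executing turtle program step by step:
Start: pos=(0,0), heading=0, pen down
BK 20: (0,0) -> (-20,0) [heading=0, draw]
FD 15: (-20,0) -> (-5,0) [heading=0, draw]
FD 5: (-5,0) -> (0,0) [heading=0, draw]
FD 19: (0,0) -> (19,0) [heading=0, draw]
RT 180: heading 0 -> 180
Final: pos=(19,0), heading=180, 4 segment(s) drawn
Waypoints (5 total):
(0, 0)
(-20, 0)
(-5, 0)
(0, 0)
(19, 0)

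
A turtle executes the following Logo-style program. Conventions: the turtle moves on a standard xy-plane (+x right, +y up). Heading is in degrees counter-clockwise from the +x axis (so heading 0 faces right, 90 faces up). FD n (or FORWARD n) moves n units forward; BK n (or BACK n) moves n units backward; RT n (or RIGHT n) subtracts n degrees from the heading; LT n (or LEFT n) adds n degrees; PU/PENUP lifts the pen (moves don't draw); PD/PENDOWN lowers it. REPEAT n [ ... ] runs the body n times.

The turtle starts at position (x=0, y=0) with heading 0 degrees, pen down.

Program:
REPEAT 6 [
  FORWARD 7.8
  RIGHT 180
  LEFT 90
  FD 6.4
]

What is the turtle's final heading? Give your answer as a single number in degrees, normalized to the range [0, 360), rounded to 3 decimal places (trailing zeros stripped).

Executing turtle program step by step:
Start: pos=(0,0), heading=0, pen down
REPEAT 6 [
  -- iteration 1/6 --
  FD 7.8: (0,0) -> (7.8,0) [heading=0, draw]
  RT 180: heading 0 -> 180
  LT 90: heading 180 -> 270
  FD 6.4: (7.8,0) -> (7.8,-6.4) [heading=270, draw]
  -- iteration 2/6 --
  FD 7.8: (7.8,-6.4) -> (7.8,-14.2) [heading=270, draw]
  RT 180: heading 270 -> 90
  LT 90: heading 90 -> 180
  FD 6.4: (7.8,-14.2) -> (1.4,-14.2) [heading=180, draw]
  -- iteration 3/6 --
  FD 7.8: (1.4,-14.2) -> (-6.4,-14.2) [heading=180, draw]
  RT 180: heading 180 -> 0
  LT 90: heading 0 -> 90
  FD 6.4: (-6.4,-14.2) -> (-6.4,-7.8) [heading=90, draw]
  -- iteration 4/6 --
  FD 7.8: (-6.4,-7.8) -> (-6.4,0) [heading=90, draw]
  RT 180: heading 90 -> 270
  LT 90: heading 270 -> 0
  FD 6.4: (-6.4,0) -> (0,0) [heading=0, draw]
  -- iteration 5/6 --
  FD 7.8: (0,0) -> (7.8,0) [heading=0, draw]
  RT 180: heading 0 -> 180
  LT 90: heading 180 -> 270
  FD 6.4: (7.8,0) -> (7.8,-6.4) [heading=270, draw]
  -- iteration 6/6 --
  FD 7.8: (7.8,-6.4) -> (7.8,-14.2) [heading=270, draw]
  RT 180: heading 270 -> 90
  LT 90: heading 90 -> 180
  FD 6.4: (7.8,-14.2) -> (1.4,-14.2) [heading=180, draw]
]
Final: pos=(1.4,-14.2), heading=180, 12 segment(s) drawn

Answer: 180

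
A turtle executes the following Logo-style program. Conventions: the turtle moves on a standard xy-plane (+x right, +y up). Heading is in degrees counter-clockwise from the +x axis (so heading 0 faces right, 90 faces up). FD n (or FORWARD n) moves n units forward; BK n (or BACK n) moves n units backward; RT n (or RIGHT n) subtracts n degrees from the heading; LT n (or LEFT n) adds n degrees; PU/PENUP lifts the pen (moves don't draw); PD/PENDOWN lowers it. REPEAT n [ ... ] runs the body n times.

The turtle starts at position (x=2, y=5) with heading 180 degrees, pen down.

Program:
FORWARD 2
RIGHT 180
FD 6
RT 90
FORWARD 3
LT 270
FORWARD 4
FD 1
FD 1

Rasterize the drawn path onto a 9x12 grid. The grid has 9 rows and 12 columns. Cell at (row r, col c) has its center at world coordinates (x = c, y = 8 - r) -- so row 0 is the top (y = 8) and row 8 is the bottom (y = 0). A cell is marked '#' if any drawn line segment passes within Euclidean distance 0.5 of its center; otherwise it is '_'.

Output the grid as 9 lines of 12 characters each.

Segment 0: (2,5) -> (0,5)
Segment 1: (0,5) -> (6,5)
Segment 2: (6,5) -> (6,2)
Segment 3: (6,2) -> (2,2)
Segment 4: (2,2) -> (1,2)
Segment 5: (1,2) -> (0,2)

Answer: ____________
____________
____________
#######_____
______#_____
______#_____
#######_____
____________
____________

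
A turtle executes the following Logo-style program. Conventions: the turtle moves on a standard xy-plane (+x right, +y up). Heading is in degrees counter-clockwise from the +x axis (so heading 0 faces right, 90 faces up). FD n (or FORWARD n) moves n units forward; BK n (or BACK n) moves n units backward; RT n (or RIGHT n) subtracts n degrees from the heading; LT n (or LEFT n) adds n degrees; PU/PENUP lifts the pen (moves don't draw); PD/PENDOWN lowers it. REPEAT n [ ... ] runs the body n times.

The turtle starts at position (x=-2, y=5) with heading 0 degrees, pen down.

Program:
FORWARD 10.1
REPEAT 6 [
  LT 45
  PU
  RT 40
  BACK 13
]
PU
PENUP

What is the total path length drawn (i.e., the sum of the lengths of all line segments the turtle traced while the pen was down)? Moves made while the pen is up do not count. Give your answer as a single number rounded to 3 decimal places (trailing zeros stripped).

Executing turtle program step by step:
Start: pos=(-2,5), heading=0, pen down
FD 10.1: (-2,5) -> (8.1,5) [heading=0, draw]
REPEAT 6 [
  -- iteration 1/6 --
  LT 45: heading 0 -> 45
  PU: pen up
  RT 40: heading 45 -> 5
  BK 13: (8.1,5) -> (-4.851,3.867) [heading=5, move]
  -- iteration 2/6 --
  LT 45: heading 5 -> 50
  PU: pen up
  RT 40: heading 50 -> 10
  BK 13: (-4.851,3.867) -> (-17.653,1.61) [heading=10, move]
  -- iteration 3/6 --
  LT 45: heading 10 -> 55
  PU: pen up
  RT 40: heading 55 -> 15
  BK 13: (-17.653,1.61) -> (-30.21,-1.755) [heading=15, move]
  -- iteration 4/6 --
  LT 45: heading 15 -> 60
  PU: pen up
  RT 40: heading 60 -> 20
  BK 13: (-30.21,-1.755) -> (-42.426,-6.201) [heading=20, move]
  -- iteration 5/6 --
  LT 45: heading 20 -> 65
  PU: pen up
  RT 40: heading 65 -> 25
  BK 13: (-42.426,-6.201) -> (-54.208,-11.695) [heading=25, move]
  -- iteration 6/6 --
  LT 45: heading 25 -> 70
  PU: pen up
  RT 40: heading 70 -> 30
  BK 13: (-54.208,-11.695) -> (-65.466,-18.195) [heading=30, move]
]
PU: pen up
PU: pen up
Final: pos=(-65.466,-18.195), heading=30, 1 segment(s) drawn

Segment lengths:
  seg 1: (-2,5) -> (8.1,5), length = 10.1
Total = 10.1

Answer: 10.1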